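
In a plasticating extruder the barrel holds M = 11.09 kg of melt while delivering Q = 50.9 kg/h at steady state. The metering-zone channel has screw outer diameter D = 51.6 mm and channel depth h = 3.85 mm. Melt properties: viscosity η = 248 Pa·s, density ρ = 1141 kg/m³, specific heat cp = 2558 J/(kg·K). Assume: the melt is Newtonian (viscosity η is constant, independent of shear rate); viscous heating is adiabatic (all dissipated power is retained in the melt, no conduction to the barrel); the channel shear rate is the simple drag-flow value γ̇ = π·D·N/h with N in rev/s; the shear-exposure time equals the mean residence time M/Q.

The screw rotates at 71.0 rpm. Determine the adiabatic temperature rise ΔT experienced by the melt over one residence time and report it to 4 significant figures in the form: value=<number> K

value=165.5 K

Convert throughput: Q = 50.9 kg/h = 50.9/3600 = 0.0141389 kg/s
t_res = M / Q_s = 11.09 ÷ 0.0141389 = 784.361 s
Geometry in metres: D = 51.6 mm → 0.0516 m, h = 3.85 mm → 0.00385 m; screw speed N = 71.0 rpm = 1.18333 rev/s
Shear rate: γ̇ = πDN/h = π·0.0516·1.18333/0.00385 = 49.8248 s⁻¹
ΔT = η·γ̇²·t_res / (ρ·cp) = 248 · (49.8248)² · 784.361 / (1141 · 2558) = 165.453 K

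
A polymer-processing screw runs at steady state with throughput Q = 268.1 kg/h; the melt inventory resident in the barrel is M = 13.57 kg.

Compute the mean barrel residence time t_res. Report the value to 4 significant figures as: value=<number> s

Throughput in SI: Q_s = 268.1 kg/h ÷ 3600 s/h = 0.0744722 kg/s
t_res = M / Q_s = 13.57 ÷ 0.0744722 = 182.216 s

value=182.2 s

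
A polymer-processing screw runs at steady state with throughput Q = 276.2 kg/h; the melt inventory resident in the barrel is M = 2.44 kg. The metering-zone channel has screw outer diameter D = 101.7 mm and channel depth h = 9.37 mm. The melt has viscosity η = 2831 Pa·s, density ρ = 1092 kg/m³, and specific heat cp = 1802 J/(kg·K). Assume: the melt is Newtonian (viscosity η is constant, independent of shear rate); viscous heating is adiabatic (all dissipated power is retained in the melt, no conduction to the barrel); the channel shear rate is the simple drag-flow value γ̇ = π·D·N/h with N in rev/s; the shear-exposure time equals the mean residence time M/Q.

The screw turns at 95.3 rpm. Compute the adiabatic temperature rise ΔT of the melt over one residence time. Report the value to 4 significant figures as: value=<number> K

Q_s = Q / 3600 = 276.2 / 3600 = 0.0767222 kg/s
Mean residence time: t_res = M/Q_s = 2.44 kg / 0.0767222 kg/s = 31.803 s
Convert to SI: D = 0.1017 m, h = 0.00937 m, N = 95.3/60 = 1.58833 rev/s
γ̇ = π·D·N / h = π · 0.1017 · 1.58833 / 0.00937 = 54.1593 s⁻¹
ΔT = η·γ̇²·t_res/(ρ·cp) = [2831 × 54.1593² × 31.803] / [1092 × 1802] = 134.208 K

value=134.2 K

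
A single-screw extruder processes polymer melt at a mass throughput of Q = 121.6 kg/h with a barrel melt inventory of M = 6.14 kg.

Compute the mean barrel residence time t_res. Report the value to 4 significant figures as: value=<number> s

Throughput in SI: Q_s = 121.6 kg/h ÷ 3600 s/h = 0.0337778 kg/s
t_res = M / Q_s = 6.14 ÷ 0.0337778 = 181.776 s

value=181.8 s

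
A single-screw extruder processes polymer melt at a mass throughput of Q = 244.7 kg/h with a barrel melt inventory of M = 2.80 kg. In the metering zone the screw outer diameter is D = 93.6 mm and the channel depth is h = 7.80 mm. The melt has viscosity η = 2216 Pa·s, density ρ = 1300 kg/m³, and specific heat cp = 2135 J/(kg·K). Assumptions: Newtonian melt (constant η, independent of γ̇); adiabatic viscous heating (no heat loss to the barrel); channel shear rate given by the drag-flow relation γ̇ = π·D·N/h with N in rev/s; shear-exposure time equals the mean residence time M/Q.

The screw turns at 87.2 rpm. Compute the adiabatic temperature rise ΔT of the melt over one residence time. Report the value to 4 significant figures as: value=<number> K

Convert throughput: Q = 244.7 kg/h = 244.7/3600 = 0.0679722 kg/s
t_res = M / Q_s = 2.80 ÷ 0.0679722 = 41.1933 s
Geometry in metres: D = 93.6 mm → 0.0936 m, h = 7.80 mm → 0.0078 m; screw speed N = 87.2 rpm = 1.45333 rev/s
γ̇ = π·D·N / h = π · 0.0936 · 1.45333 / 0.0078 = 54.7894 s⁻¹
Adiabatic rise: ΔT = η γ̇² t_res / (ρ cp) = 2216·(54.7894)²·41.1933 / (1300·2135) = 98.7297 K

value=98.73 K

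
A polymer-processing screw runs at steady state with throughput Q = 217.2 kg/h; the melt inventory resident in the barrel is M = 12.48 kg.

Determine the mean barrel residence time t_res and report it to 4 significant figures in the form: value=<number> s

value=206.9 s

Q_s = Q / 3600 = 217.2 / 3600 = 0.0603333 kg/s
t_res = M / Q_s = 12.48 ÷ 0.0603333 = 206.851 s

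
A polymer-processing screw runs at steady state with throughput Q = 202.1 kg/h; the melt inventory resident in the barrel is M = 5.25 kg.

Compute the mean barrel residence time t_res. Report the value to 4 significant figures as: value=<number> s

value=93.52 s

Q_s = Q / 3600 = 202.1 / 3600 = 0.0561389 kg/s
Mean residence time: t_res = M/Q_s = 5.25 kg / 0.0561389 kg/s = 93.5181 s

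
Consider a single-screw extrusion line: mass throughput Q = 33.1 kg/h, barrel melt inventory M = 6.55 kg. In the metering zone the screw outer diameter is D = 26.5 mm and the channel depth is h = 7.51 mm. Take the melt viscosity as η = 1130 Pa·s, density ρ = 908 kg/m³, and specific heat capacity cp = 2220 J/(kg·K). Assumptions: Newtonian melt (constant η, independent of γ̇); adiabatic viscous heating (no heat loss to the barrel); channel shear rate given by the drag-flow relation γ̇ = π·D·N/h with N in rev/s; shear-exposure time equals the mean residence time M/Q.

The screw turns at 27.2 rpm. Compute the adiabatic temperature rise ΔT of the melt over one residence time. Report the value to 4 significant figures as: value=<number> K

Convert throughput: Q = 33.1 kg/h = 33.1/3600 = 0.00919444 kg/s
t_res = M / Q_s = 6.55 / 0.00919444 = 712.387 s
Geometry in metres: D = 26.5 mm → 0.0265 m, h = 7.51 mm → 0.00751 m; screw speed N = 27.2 rpm = 0.453333 rev/s
γ̇ = π D N / h = (π)(0.0265)(0.453333) / 0.00751 = 5.02543 s⁻¹
Adiabatic rise: ΔT = η γ̇² t_res / (ρ cp) = 1130·(5.02543)²·712.387 / (908·2220) = 10.0856 K

value=10.09 K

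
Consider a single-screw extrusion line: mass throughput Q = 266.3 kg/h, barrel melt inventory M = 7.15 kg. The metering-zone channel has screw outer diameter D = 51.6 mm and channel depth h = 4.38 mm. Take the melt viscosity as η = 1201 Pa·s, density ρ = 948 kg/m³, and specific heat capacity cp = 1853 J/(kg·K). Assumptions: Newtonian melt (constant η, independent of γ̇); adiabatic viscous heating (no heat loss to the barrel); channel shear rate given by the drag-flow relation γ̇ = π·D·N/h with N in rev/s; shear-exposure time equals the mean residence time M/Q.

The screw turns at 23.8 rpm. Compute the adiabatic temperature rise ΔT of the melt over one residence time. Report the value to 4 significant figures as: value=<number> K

Throughput in SI: Q_s = 266.3 kg/h ÷ 3600 s/h = 0.0739722 kg/s
Mean residence time: t_res = M/Q_s = 7.15 kg / 0.0739722 kg/s = 96.6579 s
D = 51.6 mm = 0.0516 m;  h = 4.38 mm = 0.00438 m;  N = 23.8 rpm / 60 = 0.396667 rev/s
γ̇ = π D N / h = (π)(0.0516)(0.396667) / 0.00438 = 14.6808 s⁻¹
Adiabatic rise: ΔT = η γ̇² t_res / (ρ cp) = 1201·(14.6808)²·96.6579 / (948·1853) = 14.2429 K

value=14.24 K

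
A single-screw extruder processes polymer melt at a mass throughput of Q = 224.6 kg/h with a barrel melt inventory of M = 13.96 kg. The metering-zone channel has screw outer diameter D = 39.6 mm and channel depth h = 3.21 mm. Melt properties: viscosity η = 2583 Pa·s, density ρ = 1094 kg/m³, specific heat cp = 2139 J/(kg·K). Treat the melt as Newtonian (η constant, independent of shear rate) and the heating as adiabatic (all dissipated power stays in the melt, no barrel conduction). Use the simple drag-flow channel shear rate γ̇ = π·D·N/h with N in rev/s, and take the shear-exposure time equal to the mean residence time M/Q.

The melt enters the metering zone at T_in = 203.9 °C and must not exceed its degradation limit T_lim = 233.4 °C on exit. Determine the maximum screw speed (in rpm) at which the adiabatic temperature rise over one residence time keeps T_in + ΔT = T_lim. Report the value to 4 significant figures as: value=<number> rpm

Q_s = Q / 3600 = 224.6 / 3600 = 0.0623889 kg/s
t_res = M / Q_s = 13.96 / 0.0623889 = 223.758 s
Convert to metres: D = 0.0396 m, h = 0.00321 m
Allowable rise: ΔT_a = T_lim − T_in = 233.4 − 203.9 = 29.5 K
Invert ΔT = ηγ̇²t_res/(ρcp) for γ̇: γ̇_max² = ΔT_a ρ cp / (η t_res) = 29.5·1094·2139 / (2583·223.758) = 119.439 s⁻²
γ̇_max = √119.439 = 10.9288 s⁻¹
N_max = γ̇_max h / (πD) = 10.9288·0.00321/(π·0.0396) = 0.28199 rev/s → ×60 = 16.9194 rpm

value=16.92 rpm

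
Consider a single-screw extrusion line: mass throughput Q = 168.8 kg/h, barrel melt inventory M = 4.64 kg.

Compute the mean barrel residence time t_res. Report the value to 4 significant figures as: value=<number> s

value=98.96 s

Convert throughput: Q = 168.8 kg/h = 168.8/3600 = 0.0468889 kg/s
Mean residence time: t_res = M/Q_s = 4.64 kg / 0.0468889 kg/s = 98.9573 s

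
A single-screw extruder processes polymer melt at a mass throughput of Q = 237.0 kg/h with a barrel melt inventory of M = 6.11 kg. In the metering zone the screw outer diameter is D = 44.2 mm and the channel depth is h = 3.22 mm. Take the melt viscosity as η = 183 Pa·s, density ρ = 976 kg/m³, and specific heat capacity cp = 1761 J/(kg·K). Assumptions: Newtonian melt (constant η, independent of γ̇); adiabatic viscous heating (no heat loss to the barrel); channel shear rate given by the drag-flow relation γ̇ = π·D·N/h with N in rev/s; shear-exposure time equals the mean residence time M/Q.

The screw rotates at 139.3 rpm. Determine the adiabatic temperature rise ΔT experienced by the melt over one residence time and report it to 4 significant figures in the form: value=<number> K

Convert throughput: Q = 237.0 kg/h = 237.0/3600 = 0.0658333 kg/s
t_res = M / Q_s = 6.11 ÷ 0.0658333 = 92.8101 s
Convert to SI: D = 0.0442 m, h = 0.00322 m, N = 139.3/60 = 2.32167 rev/s
Shear rate: γ̇ = πDN/h = π·0.0442·2.32167/0.00322 = 100.119 s⁻¹
ΔT = η·γ̇²·t_res/(ρ·cp) = [183 × 100.119² × 92.8101] / [976 × 1761] = 99.0534 K

value=99.05 K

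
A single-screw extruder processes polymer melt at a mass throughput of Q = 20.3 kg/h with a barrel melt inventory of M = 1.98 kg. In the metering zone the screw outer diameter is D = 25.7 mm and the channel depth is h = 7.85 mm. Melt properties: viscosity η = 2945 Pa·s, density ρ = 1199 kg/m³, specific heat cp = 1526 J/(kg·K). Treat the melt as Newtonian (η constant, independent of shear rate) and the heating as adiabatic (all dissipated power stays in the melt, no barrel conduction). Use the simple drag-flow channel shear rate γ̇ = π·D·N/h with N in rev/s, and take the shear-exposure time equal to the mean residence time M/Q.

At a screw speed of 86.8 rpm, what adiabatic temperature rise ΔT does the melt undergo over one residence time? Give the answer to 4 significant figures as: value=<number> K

value=125.1 K

Throughput in SI: Q_s = 20.3 kg/h ÷ 3600 s/h = 0.00563889 kg/s
Mean residence time: t_res = M/Q_s = 1.98 kg / 0.00563889 kg/s = 351.133 s
Convert to SI: D = 0.0257 m, h = 0.00785 m, N = 86.8/60 = 1.44667 rev/s
Shear rate: γ̇ = πDN/h = π·0.0257·1.44667/0.00785 = 14.8793 s⁻¹
Adiabatic rise: ΔT = η γ̇² t_res / (ρ cp) = 2945·(14.8793)²·351.133 / (1199·1526) = 125.126 K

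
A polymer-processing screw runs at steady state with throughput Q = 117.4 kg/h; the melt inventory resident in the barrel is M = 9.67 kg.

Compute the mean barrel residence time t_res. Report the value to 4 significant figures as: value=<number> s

value=296.5 s

Convert throughput: Q = 117.4 kg/h = 117.4/3600 = 0.0326111 kg/s
Mean residence time: t_res = M/Q_s = 9.67 kg / 0.0326111 kg/s = 296.525 s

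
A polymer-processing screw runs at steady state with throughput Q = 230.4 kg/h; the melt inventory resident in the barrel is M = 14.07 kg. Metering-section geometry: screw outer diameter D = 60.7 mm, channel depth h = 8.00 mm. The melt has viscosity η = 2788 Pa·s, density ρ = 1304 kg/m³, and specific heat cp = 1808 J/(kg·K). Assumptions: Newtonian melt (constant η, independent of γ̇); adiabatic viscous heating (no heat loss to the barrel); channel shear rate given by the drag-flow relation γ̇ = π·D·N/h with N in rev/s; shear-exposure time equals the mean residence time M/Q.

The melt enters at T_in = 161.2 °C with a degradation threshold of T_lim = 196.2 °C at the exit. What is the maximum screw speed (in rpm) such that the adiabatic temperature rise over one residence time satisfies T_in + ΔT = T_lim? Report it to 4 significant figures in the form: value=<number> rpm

value=29.21 rpm

Q_s = Q / 3600 = 230.4 / 3600 = 0.064 kg/s
t_res = M / Q_s = 14.07 / 0.064 = 219.844 s
Convert to metres: D = 0.0607 m, h = 0.008 m
ΔT_a = T_lim − T_in = 196.2 °C − 161.2 °C = 35 K
γ̇_max² = ΔT_a·ρ·cp / (η·t_res) = [35 × 1304 × 1808] / [2788 × 219.844] = 134.629 s⁻²
Take the square root: γ̇_max = √(134.629) = 11.603 s⁻¹
Solve γ̇ = πDN/h for N: N_max = γ̇_max·h/(π·D) = 11.603 × 0.008 / (π × 0.0607) = 0.486766 rev/s = 29.2059 rpm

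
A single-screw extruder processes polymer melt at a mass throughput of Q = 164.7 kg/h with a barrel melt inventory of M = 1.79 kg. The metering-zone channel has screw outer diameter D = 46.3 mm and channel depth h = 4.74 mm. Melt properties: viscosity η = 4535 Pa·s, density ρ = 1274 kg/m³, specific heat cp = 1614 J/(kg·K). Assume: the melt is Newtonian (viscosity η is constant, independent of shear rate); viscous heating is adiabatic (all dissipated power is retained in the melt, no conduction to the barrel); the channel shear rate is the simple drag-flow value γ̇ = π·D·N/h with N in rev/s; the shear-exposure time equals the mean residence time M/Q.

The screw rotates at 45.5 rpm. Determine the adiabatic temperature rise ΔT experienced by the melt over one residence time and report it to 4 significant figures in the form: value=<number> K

value=46.73 K

Convert throughput: Q = 164.7 kg/h = 164.7/3600 = 0.04575 kg/s
t_res = M / Q_s = 1.79 / 0.04575 = 39.1257 s
Convert to SI: D = 0.0463 m, h = 0.00474 m, N = 45.5/60 = 0.758333 rev/s
γ̇ = π D N / h = (π)(0.0463)(0.758333) / 0.00474 = 23.2709 s⁻¹
ΔT = η·γ̇²·t_res/(ρ·cp) = [4535 × 23.2709² × 39.1257] / [1274 × 1614] = 46.7296 K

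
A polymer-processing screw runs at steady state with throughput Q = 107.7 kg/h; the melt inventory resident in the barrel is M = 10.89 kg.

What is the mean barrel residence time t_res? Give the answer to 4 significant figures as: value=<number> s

value=364.0 s

Q_s = Q / 3600 = 107.7 / 3600 = 0.0299167 kg/s
t_res = M / Q_s = 10.89 / 0.0299167 = 364.011 s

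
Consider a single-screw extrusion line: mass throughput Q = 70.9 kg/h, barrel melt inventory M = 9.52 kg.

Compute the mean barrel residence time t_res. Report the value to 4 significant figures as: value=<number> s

Convert throughput: Q = 70.9 kg/h = 70.9/3600 = 0.0196944 kg/s
t_res = M / Q_s = 9.52 / 0.0196944 = 483.385 s

value=483.4 s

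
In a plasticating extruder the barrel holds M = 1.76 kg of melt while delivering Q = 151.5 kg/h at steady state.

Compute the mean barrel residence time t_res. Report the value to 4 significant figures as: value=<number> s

Convert throughput: Q = 151.5 kg/h = 151.5/3600 = 0.0420833 kg/s
t_res = M / Q_s = 1.76 ÷ 0.0420833 = 41.8218 s

value=41.82 s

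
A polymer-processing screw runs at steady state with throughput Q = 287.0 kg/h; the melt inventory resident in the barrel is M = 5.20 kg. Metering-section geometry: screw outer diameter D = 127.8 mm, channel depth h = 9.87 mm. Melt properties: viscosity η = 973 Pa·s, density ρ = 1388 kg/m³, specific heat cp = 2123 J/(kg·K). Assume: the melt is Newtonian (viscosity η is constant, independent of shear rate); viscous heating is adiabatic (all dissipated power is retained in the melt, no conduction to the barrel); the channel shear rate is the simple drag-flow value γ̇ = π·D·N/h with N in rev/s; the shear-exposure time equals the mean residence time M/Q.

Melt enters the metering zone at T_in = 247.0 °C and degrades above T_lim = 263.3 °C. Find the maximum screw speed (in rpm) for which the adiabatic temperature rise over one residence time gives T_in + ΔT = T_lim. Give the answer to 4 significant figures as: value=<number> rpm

Throughput in SI: Q_s = 287.0 kg/h ÷ 3600 s/h = 0.0797222 kg/s
t_res = M / Q_s = 5.20 / 0.0797222 = 65.2265 s
D = 127.8 mm = 0.1278 m;  h = 9.87 mm = 0.00987 m
ΔT_a = T_lim − T_in = 263.3 − 247.0 = 16.3 K
γ̇_max² = ΔT_a·ρ·cp / (η·t_res) = [16.3 × 1388 × 2123] / [973 × 65.2265] = 756.816 s⁻²
γ̇_max = √756.816 = 27.5103 s⁻¹
N_max = γ̇_max h / (πD) = 27.5103·0.00987/(π·0.1278) = 0.676288 rev/s → ×60 = 40.5773 rpm

value=40.58 rpm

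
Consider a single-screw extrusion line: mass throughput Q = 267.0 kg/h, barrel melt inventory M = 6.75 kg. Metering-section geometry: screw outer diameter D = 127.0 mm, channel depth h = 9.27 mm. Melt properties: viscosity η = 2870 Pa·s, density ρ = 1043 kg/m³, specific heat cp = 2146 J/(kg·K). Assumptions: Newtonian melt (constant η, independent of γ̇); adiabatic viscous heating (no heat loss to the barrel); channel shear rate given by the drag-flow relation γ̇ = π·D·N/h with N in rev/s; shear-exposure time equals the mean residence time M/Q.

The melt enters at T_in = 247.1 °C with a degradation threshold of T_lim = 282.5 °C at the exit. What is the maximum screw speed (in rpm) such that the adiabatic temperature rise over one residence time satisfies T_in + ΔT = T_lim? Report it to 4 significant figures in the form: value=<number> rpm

value=24.28 rpm

Q_s = Q / 3600 = 267.0 / 3600 = 0.0741667 kg/s
t_res = M / Q_s = 6.75 ÷ 0.0741667 = 91.0112 s
D = 127.0 mm = 0.127 m;  h = 9.27 mm = 0.00927 m
ΔT_a = T_lim − T_in = 282.5 − 247.1 = 35.4 K
γ̇_max² = ΔT_a·ρ·cp/(η·t_res) = 35.4·1043·2146/(2870·91.0112) = 303.347 s⁻²
γ̇_max = sqrt(303.347) = 17.4169 s⁻¹
N_max = γ̇_max h / (πD) = 17.4169·0.00927/(π·0.127) = 0.404666 rev/s → ×60 = 24.2799 rpm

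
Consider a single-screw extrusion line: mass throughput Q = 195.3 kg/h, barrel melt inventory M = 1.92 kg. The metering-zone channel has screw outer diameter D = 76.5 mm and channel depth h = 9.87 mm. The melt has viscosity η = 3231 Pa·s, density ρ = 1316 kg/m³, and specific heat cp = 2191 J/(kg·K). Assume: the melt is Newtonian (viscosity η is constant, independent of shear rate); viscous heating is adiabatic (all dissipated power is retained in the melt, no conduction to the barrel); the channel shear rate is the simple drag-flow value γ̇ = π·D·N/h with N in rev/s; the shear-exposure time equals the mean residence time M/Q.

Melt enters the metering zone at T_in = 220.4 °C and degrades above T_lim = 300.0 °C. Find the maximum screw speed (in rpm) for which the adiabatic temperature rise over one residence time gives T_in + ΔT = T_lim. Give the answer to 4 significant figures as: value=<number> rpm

value=110.4 rpm

Throughput in SI: Q_s = 195.3 kg/h ÷ 3600 s/h = 0.05425 kg/s
t_res = M / Q_s = 1.92 ÷ 0.05425 = 35.3917 s
Convert to metres: D = 0.0765 m, h = 0.00987 m
ΔT_a = T_lim − T_in = 300.0 °C − 220.4 °C = 79.6 K
γ̇_max² = ΔT_a·ρ·cp/(η·t_res) = 79.6·1316·2191/(3231·35.3917) = 2007.12 s⁻²
γ̇_max = √2007.12 = 44.8009 s⁻¹
N_max = γ̇_max·h / (π·D) = 44.8009 · 0.00987 / (π · 0.0765) = 1.83989 rev/s = 110.394 rpm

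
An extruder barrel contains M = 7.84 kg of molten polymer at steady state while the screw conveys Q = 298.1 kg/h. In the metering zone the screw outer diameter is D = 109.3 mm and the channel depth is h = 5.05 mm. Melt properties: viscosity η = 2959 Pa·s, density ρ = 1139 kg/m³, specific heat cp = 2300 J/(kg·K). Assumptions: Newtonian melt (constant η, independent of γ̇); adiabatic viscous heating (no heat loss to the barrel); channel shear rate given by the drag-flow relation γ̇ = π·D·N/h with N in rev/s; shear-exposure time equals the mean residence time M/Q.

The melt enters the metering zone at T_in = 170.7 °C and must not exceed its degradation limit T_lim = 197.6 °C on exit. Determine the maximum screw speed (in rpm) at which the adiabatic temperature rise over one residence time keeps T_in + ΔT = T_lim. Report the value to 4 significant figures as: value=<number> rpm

value=14.00 rpm

Q_s = Q / 3600 = 298.1 / 3600 = 0.0828056 kg/s
t_res = M / Q_s = 7.84 ÷ 0.0828056 = 94.6796 s
D = 109.3 mm = 0.1093 m;  h = 5.05 mm = 0.00505 m
ΔT_a = T_lim − T_in = 197.6 °C − 170.7 °C = 26.9 K
Invert ΔT = ηγ̇²t_res/(ρcp) for γ̇: γ̇_max² = ΔT_a ρ cp / (η t_res) = 26.9·1139·2300 / (2959·94.6796) = 251.537 s⁻²
γ̇_max = √251.537 = 15.8599 s⁻¹
Solve γ̇ = πDN/h for N: N_max = γ̇_max·h/(π·D) = 15.8599 × 0.00505 / (π × 0.1093) = 0.23325 rev/s = 13.995 rpm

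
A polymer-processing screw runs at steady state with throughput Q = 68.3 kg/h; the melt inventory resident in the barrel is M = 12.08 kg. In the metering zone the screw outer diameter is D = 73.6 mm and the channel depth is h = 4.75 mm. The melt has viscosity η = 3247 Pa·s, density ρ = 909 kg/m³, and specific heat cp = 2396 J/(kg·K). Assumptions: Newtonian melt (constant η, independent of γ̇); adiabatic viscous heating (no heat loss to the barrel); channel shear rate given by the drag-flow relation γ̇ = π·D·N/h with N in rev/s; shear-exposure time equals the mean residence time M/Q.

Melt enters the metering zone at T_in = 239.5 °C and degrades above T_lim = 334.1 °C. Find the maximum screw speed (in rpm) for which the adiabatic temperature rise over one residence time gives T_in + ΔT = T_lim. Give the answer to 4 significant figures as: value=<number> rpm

value=12.30 rpm

Q_s = Q / 3600 = 68.3 / 3600 = 0.0189722 kg/s
Mean residence time: t_res = M/Q_s = 12.08 kg / 0.0189722 kg/s = 636.72 s
Convert to metres: D = 0.0736 m, h = 0.00475 m
Allowable rise: ΔT_a = T_lim − T_in = 334.1 − 239.5 = 94.6 K
Invert ΔT = ηγ̇²t_res/(ρcp) for γ̇: γ̇_max² = ΔT_a ρ cp / (η t_res) = 94.6·909·2396 / (3247·636.72) = 99.6577 s⁻²
Take the square root: γ̇_max = √(99.6577) = 9.98287 s⁻¹
Solve γ̇ = πDN/h for N: N_max = γ̇_max·h/(π·D) = 9.98287 × 0.00475 / (π × 0.0736) = 0.205079 rev/s = 12.3047 rpm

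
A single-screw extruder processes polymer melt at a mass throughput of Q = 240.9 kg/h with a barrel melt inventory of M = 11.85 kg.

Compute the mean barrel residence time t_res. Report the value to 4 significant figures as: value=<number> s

value=177.1 s

Throughput in SI: Q_s = 240.9 kg/h ÷ 3600 s/h = 0.0669167 kg/s
Mean residence time: t_res = M/Q_s = 11.85 kg / 0.0669167 kg/s = 177.086 s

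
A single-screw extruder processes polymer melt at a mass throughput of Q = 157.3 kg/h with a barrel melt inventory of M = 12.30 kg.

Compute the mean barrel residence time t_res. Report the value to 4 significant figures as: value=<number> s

Convert throughput: Q = 157.3 kg/h = 157.3/3600 = 0.0436944 kg/s
Mean residence time: t_res = M/Q_s = 12.30 kg / 0.0436944 kg/s = 281.5 s

value=281.5 s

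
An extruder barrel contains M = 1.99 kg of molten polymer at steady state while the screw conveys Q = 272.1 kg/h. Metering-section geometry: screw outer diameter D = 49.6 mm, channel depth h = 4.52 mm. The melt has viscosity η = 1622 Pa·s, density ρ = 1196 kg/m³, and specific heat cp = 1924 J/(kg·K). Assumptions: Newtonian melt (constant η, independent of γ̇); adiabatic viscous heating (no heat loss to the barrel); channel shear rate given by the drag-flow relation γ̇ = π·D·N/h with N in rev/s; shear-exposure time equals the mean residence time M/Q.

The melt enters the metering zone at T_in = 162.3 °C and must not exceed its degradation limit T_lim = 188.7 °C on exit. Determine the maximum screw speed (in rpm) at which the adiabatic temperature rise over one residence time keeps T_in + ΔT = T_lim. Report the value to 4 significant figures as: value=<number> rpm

value=65.64 rpm

Q_s = Q / 3600 = 272.1 / 3600 = 0.0755833 kg/s
Mean residence time: t_res = M/Q_s = 1.99 kg / 0.0755833 kg/s = 26.3286 s
Geometry in SI: D = 49.6 mm → 0.0496 m, h = 4.52 mm → 0.00452 m
ΔT_a = T_lim − T_in = 188.7 − 162.3 = 26.4 K
γ̇_max² = ΔT_a·ρ·cp/(η·t_res) = 26.4·1196·1924/(1622·26.3286) = 1422.53 s⁻²
γ̇_max = sqrt(1422.53) = 37.7165 s⁻¹
N_max = γ̇_max h / (πD) = 37.7165·0.00452/(π·0.0496) = 1.09405 rev/s → ×60 = 65.6431 rpm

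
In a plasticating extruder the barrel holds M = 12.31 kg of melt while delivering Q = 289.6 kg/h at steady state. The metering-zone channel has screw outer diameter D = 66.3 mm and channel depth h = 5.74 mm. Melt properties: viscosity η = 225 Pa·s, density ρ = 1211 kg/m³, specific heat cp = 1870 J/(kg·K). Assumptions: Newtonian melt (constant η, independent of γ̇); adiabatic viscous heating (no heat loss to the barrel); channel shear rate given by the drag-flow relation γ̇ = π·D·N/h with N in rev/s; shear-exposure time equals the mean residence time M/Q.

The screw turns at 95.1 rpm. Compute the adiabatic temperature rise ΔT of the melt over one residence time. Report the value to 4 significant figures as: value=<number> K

value=50.29 K

Q_s = Q / 3600 = 289.6 / 3600 = 0.0804444 kg/s
t_res = M / Q_s = 12.31 ÷ 0.0804444 = 153.025 s
Convert to SI: D = 0.0663 m, h = 0.00574 m, N = 95.1/60 = 1.585 rev/s
γ̇ = π D N / h = (π)(0.0663)(1.585) / 0.00574 = 57.515 s⁻¹
ΔT = η·γ̇²·t_res / (ρ·cp) = 225 · (57.515)² · 153.025 / (1211 · 1870) = 50.2945 K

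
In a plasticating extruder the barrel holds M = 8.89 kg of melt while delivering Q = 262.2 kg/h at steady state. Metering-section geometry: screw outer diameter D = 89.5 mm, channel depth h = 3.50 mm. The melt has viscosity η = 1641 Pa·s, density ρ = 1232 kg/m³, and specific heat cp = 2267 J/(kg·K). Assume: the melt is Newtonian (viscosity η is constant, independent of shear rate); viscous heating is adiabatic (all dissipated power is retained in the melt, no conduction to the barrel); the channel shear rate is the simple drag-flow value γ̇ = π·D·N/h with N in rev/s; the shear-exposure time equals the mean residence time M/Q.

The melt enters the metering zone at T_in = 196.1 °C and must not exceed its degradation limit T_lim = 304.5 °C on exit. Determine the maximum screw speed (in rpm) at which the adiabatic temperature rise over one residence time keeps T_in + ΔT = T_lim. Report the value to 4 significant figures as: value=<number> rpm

Q_s = Q / 3600 = 262.2 / 3600 = 0.0728333 kg/s
Mean residence time: t_res = M/Q_s = 8.89 kg / 0.0728333 kg/s = 122.059 s
D = 89.5 mm = 0.0895 m;  h = 3.50 mm = 0.0035 m
ΔT_a = T_lim − T_in = 304.5 °C − 196.1 °C = 108.4 K
γ̇_max² = ΔT_a·ρ·cp / (η·t_res) = [108.4 × 1232 × 2267] / [1641 × 122.059] = 1511.51 s⁻²
γ̇_max = √1511.51 = 38.8782 s⁻¹
N_max = γ̇_max h / (πD) = 38.8782·0.0035/(π·0.0895) = 0.48395 rev/s → ×60 = 29.037 rpm

value=29.04 rpm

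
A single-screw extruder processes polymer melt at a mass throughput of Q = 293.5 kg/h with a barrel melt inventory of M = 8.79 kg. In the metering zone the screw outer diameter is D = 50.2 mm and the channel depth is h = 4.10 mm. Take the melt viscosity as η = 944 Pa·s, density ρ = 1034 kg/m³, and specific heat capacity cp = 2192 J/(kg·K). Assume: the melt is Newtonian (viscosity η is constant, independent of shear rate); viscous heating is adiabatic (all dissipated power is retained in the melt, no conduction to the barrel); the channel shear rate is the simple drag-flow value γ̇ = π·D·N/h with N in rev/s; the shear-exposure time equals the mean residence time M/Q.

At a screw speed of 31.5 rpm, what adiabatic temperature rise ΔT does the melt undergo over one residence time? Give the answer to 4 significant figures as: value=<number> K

Throughput in SI: Q_s = 293.5 kg/h ÷ 3600 s/h = 0.0815278 kg/s
t_res = M / Q_s = 8.79 / 0.0815278 = 107.816 s
Geometry in metres: D = 50.2 mm → 0.0502 m, h = 4.10 mm → 0.0041 m; screw speed N = 31.5 rpm = 0.525 rev/s
γ̇ = π·D·N / h = π · 0.0502 · 0.525 / 0.0041 = 20.1943 s⁻¹
Adiabatic rise: ΔT = η γ̇² t_res / (ρ cp) = 944·(20.1943)²·107.816 / (1034·2192) = 18.3127 K

value=18.31 K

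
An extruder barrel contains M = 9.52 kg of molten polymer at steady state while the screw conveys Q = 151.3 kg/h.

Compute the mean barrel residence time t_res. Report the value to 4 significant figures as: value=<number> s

value=226.5 s

Q_s = Q / 3600 = 151.3 / 3600 = 0.0420278 kg/s
Mean residence time: t_res = M/Q_s = 9.52 kg / 0.0420278 kg/s = 226.517 s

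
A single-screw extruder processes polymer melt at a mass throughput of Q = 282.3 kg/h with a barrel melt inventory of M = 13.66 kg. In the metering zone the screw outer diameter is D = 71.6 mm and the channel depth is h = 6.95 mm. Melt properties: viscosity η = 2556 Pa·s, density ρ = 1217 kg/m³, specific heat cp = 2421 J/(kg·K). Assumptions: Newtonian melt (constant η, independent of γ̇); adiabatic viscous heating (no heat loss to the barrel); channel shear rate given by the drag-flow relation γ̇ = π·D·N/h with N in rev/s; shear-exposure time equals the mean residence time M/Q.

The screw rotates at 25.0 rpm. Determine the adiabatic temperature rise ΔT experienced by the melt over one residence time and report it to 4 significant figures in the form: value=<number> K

value=27.48 K

Q_s = Q / 3600 = 282.3 / 3600 = 0.0784167 kg/s
t_res = M / Q_s = 13.66 / 0.0784167 = 174.198 s
D = 71.6 mm = 0.0716 m;  h = 6.95 mm = 0.00695 m;  N = 25.0 rpm / 60 = 0.416667 rev/s
Shear rate: γ̇ = πDN/h = π·0.0716·0.416667/0.00695 = 13.4855 s⁻¹
ΔT = η·γ̇²·t_res/(ρ·cp) = [2556 × 13.4855² × 174.198] / [1217 × 2421] = 27.4822 K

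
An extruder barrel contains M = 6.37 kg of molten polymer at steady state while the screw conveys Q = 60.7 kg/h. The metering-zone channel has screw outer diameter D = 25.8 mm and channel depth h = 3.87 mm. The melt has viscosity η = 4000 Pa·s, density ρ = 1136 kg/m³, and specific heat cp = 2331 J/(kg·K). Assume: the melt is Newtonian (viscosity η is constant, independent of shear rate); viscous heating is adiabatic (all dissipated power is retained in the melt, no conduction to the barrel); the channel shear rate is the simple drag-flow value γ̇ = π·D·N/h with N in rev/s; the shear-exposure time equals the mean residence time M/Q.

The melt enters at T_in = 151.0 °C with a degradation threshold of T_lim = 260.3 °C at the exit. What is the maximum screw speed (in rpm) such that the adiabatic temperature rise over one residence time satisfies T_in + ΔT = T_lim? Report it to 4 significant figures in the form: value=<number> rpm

value=39.65 rpm

Q_s = Q / 3600 = 60.7 / 3600 = 0.0168611 kg/s
t_res = M / Q_s = 6.37 ÷ 0.0168611 = 377.792 s
D = 25.8 mm = 0.0258 m;  h = 3.87 mm = 0.00387 m
Allowable rise: ΔT_a = T_lim − T_in = 260.3 − 151.0 = 109.3 K
γ̇_max² = ΔT_a·ρ·cp/(η·t_res) = 109.3·1136·2331/(4000·377.792) = 191.526 s⁻²
γ̇_max = sqrt(191.526) = 13.8393 s⁻¹
N_max = γ̇_max h / (πD) = 13.8393·0.00387/(π·0.0258) = 0.660777 rev/s → ×60 = 39.6466 rpm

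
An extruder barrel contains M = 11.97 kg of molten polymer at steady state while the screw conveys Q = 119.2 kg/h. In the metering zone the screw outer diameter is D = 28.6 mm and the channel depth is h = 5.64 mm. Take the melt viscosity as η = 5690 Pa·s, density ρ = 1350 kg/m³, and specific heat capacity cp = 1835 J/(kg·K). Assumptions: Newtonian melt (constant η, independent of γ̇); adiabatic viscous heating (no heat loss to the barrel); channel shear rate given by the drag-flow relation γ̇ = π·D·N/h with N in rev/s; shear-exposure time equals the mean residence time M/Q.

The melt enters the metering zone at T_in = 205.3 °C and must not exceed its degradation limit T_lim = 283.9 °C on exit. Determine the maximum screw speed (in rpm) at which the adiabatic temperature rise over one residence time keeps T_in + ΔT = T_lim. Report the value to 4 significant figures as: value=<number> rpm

value=36.64 rpm

Q_s = Q / 3600 = 119.2 / 3600 = 0.0331111 kg/s
t_res = M / Q_s = 11.97 / 0.0331111 = 361.51 s
Geometry in SI: D = 28.6 mm → 0.0286 m, h = 5.64 mm → 0.00564 m
ΔT_a = T_lim − T_in = 283.9 − 205.3 = 78.6 K
γ̇_max² = ΔT_a·ρ·cp/(η·t_res) = 78.6·1350·1835/(5690·361.51) = 94.6585 s⁻²
Take the square root: γ̇_max = √(94.6585) = 9.72926 s⁻¹
N_max = γ̇_max h / (πD) = 9.72926·0.00564/(π·0.0286) = 0.610721 rev/s → ×60 = 36.6433 rpm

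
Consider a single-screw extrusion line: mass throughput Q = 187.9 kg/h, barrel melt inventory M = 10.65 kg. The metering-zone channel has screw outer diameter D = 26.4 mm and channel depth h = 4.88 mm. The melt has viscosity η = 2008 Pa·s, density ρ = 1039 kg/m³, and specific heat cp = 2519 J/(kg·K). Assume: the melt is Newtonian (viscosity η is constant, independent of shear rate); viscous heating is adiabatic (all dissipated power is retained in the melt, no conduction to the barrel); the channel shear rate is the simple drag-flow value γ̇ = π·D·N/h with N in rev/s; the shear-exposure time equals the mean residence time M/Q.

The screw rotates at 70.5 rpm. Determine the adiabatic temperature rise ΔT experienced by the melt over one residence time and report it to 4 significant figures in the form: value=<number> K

value=62.43 K

Throughput in SI: Q_s = 187.9 kg/h ÷ 3600 s/h = 0.0521944 kg/s
Mean residence time: t_res = M/Q_s = 10.65 kg / 0.0521944 kg/s = 204.045 s
Convert to SI: D = 0.0264 m, h = 0.00488 m, N = 70.5/60 = 1.175 rev/s
γ̇ = π·D·N / h = π · 0.0264 · 1.175 / 0.00488 = 19.9697 s⁻¹
ΔT = η·γ̇²·t_res / (ρ·cp) = 2008 · (19.9697)² · 204.045 / (1039 · 2519) = 62.4294 K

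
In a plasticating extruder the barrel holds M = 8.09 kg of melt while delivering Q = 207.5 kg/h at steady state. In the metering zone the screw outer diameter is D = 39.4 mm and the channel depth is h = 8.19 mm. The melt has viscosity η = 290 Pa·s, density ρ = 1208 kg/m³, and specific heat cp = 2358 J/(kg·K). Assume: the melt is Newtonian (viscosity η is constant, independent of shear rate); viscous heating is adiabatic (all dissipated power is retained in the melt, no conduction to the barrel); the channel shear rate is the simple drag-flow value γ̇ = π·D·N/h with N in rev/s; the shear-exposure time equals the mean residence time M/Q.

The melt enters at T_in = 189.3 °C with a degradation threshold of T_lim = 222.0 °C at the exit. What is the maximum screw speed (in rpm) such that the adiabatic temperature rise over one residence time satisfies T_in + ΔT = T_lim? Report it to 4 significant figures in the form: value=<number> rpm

value=189.9 rpm

Convert throughput: Q = 207.5 kg/h = 207.5/3600 = 0.0576389 kg/s
Mean residence time: t_res = M/Q_s = 8.09 kg / 0.0576389 kg/s = 140.357 s
D = 39.4 mm = 0.0394 m;  h = 8.19 mm = 0.00819 m
ΔT_a = T_lim − T_in = 222.0 °C − 189.3 °C = 32.7 K
γ̇_max² = ΔT_a·ρ·cp/(η·t_res) = 32.7·1208·2358/(290·140.357) = 2288.38 s⁻²
Take the square root: γ̇_max = √(2288.38) = 47.837 s⁻¹
N_max = γ̇_max h / (πD) = 47.837·0.00819/(π·0.0394) = 3.1652 rev/s → ×60 = 189.912 rpm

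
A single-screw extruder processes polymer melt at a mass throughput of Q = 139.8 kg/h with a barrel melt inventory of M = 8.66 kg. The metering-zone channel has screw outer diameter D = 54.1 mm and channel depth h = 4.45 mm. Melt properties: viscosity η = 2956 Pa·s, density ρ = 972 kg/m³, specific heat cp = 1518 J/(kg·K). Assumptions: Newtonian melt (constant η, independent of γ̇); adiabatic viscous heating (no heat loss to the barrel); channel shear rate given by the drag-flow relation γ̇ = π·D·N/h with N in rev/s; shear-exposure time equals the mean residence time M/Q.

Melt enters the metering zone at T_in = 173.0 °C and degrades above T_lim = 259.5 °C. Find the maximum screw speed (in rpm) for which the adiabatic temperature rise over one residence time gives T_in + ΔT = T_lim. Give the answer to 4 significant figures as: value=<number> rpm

value=21.86 rpm

Throughput in SI: Q_s = 139.8 kg/h ÷ 3600 s/h = 0.0388333 kg/s
t_res = M / Q_s = 8.66 ÷ 0.0388333 = 223.004 s
D = 54.1 mm = 0.0541 m;  h = 4.45 mm = 0.00445 m
ΔT_a = T_lim − T_in = 259.5 °C − 173.0 °C = 86.5 K
Invert ΔT = ηγ̇²t_res/(ρcp) for γ̇: γ̇_max² = ΔT_a ρ cp / (η t_res) = 86.5·972·1518 / (2956·223.004) = 193.614 s⁻²
γ̇_max = sqrt(193.614) = 13.9145 s⁻¹
Solve γ̇ = πDN/h for N: N_max = γ̇_max·h/(π·D) = 13.9145 × 0.00445 / (π × 0.0541) = 0.364318 rev/s = 21.8591 rpm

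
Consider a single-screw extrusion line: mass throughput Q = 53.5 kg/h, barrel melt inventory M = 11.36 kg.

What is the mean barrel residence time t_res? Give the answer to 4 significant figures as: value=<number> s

Convert throughput: Q = 53.5 kg/h = 53.5/3600 = 0.0148611 kg/s
Mean residence time: t_res = M/Q_s = 11.36 kg / 0.0148611 kg/s = 764.411 s

value=764.4 s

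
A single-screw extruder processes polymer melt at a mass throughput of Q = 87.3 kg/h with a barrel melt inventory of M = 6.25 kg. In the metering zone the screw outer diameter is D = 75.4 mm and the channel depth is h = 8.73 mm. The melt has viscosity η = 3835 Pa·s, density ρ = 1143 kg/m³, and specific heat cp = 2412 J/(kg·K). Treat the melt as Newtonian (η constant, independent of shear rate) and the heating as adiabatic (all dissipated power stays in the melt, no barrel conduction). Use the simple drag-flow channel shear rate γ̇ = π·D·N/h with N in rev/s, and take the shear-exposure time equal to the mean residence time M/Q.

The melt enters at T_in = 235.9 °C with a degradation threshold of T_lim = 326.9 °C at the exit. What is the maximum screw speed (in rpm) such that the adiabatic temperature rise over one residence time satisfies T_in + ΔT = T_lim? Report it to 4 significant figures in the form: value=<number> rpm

value=35.23 rpm

Convert throughput: Q = 87.3 kg/h = 87.3/3600 = 0.02425 kg/s
Mean residence time: t_res = M/Q_s = 6.25 kg / 0.02425 kg/s = 257.732 s
Convert to metres: D = 0.0754 m, h = 0.00873 m
ΔT_a = T_lim − T_in = 326.9 °C − 235.9 °C = 91 K
γ̇_max² = ΔT_a·ρ·cp / (η·t_res) = [91 × 1143 × 2412] / [3835 × 257.732] = 253.823 s⁻²
Take the square root: γ̇_max = √(253.823) = 15.9318 s⁻¹
N_max = γ̇_max·h / (π·D) = 15.9318 · 0.00873 / (π · 0.0754) = 0.587163 rev/s = 35.2298 rpm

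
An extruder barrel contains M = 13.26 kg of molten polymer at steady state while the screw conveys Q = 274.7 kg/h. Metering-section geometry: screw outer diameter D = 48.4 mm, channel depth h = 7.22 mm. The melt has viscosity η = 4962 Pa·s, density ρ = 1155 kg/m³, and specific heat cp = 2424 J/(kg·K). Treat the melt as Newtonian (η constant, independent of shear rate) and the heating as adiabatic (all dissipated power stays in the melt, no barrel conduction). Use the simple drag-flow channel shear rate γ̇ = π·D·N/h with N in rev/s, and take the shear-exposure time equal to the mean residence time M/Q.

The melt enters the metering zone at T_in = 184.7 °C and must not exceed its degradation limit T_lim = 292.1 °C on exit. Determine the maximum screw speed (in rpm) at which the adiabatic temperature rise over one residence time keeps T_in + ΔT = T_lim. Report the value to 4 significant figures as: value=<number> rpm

Convert throughput: Q = 274.7 kg/h = 274.7/3600 = 0.0763056 kg/s
t_res = M / Q_s = 13.26 ÷ 0.0763056 = 173.775 s
D = 48.4 mm = 0.0484 m;  h = 7.22 mm = 0.00722 m
ΔT_a = T_lim − T_in = 292.1 − 184.7 = 107.4 K
Invert ΔT = ηγ̇²t_res/(ρcp) for γ̇: γ̇_max² = ΔT_a ρ cp / (η t_res) = 107.4·1155·2424 / (4962·173.775) = 348.718 s⁻²
γ̇_max = √348.718 = 18.674 s⁻¹
N_max = γ̇_max·h / (π·D) = 18.674 · 0.00722 / (π · 0.0484) = 0.886705 rev/s = 53.2023 rpm

value=53.20 rpm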